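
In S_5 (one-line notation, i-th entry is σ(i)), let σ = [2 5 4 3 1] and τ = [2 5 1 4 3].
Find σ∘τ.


σ∘τ: apply τ first, then σ
1 →τ 2 →σ 5
2 →τ 5 →σ 1
3 →τ 1 →σ 2
4 →τ 4 →σ 3
5 →τ 3 →σ 4

σ∘τ = [5 1 2 3 4]


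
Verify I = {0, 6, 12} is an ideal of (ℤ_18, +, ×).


Check ideal conditions for I = {0, 6, 12} in ℤ_18:
(1) I is an additive subgroup? Yes
(2) For r ∈ ℤ_18 and a ∈ I: r·a ∈ I? Yes

Yes, I is an ideal of ℤ_18


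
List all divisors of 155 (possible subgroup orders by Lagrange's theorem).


Lagrange's theorem: |H| divides |G|
|G| = 155
Divisors of 155: 1, 5, 31, 155

Possible subgroup orders: {1, 5, 31, 155}


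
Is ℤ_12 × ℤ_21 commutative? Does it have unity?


Direct product ring; commutative with unity (1,1); but (1,0)·(0,1) = (0,0) gives zero divisors, so not an integral domain
Commutative: Yes
Integral domain: No
Has unity: Yes

ℤ_12 × ℤ_21: Commutative=Yes, Unity=Yes


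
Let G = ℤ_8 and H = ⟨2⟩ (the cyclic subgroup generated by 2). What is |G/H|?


|⟨2⟩| = n / gcd(2, 8) = 8 / 2 = 4
H is normal (ℤ_8 is abelian).
|G/H| = |G| / |H| = 8 / 4 = 2

|G/H| = 2


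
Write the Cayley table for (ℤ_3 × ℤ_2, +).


Elements: {(0,0), (0,1), (1,0), (1,1), (2,0), (2,1)}
Operation: componentwise addition mod (3, 2)
Entry (a, b) = ((a₁+b₁) mod 3, (a₂+b₂) mod 2)

Cayley table:
      | (0,0) | (0,1) | (1,0) | (1,1) | (2,0) | (2,1)
(0,0) | (0,0) | (0,1) | (1,0) | (1,1) | (2,0) | (2,1)
(0,1) | (0,1) | (0,0) | (1,1) | (1,0) | (2,1) | (2,0)
(1,0) | (1,0) | (1,1) | (2,0) | (2,1) | (0,0) | (0,1)
(1,1) | (1,1) | (1,0) | (2,1) | (2,0) | (0,1) | (0,0)
(2,0) | (2,0) | (2,1) | (0,0) | (0,1) | (1,0) | (1,1)
(2,1) | (2,1) | (2,0) | (0,1) | (0,0) | (1,1) | (1,0)


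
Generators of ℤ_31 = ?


g generates ℤ_n iff gcd(g,n) = 1
Prime factors of 31: 31
Generators are g ∈ {1,...,30} not divisible by any of these primes.
Generators: {1, 2, 3, 4, 5, 6, 7, 8, 9, 10, 11, 12, 13, 14, 15, 16, 17, 18, 19, 20, 21, 22, 23, 24, 25, 26, 27, 28, 29, 30}
Number of generators = φ(31) = 30

Generators of ℤ_31 = {1, 2, 3, 4, 5, 6, 7, 8, 9, 10, 11, 12, 13, 14, 15, 16, 17, 18, 19, 20, 21, 22, 23, 24, 25, 26, 27, 28, 29, 30}


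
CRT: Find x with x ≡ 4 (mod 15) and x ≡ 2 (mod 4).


m₁ = 15, m₂ = 4, gcd = 1, so CRT applies. M = m₁·m₂ = 60
Let M₁ = M/m₁ = 4, M₂ = M/m₂ = 15
Find y₁ ≡ M₁⁻¹ (mod m₁): 4⁻¹ ≡ 4 (mod 15)
Find y₂ ≡ M₂⁻¹ (mod m₂): 15⁻¹ ≡ 3 (mod 4)
x = a₁·M₁·y₁ + a₂·M₂·y₂ = 4·4·4 + 2·15·3 = 154
Reduce mod 60: x ≡ 34
Check: 34 mod 15 = 4 ✓, 34 mod 4 = 2 ✓

x ≡ 34 (mod 60)


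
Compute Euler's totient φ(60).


Factor n: 60 = 2^2 × 3 × 5
φ(n) = n · ∏(1 - 1/p) over distinct primes p | n
φ(60) = 60 · (1 - 1/2) · (1 - 1/3) · (1 - 1/5) = 16

φ(60) = 16


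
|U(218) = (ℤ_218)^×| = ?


U(n) is the group of units mod n; |U(n)| = φ(n)
|U(218)| = φ(218) = 108

|U(218) = (ℤ_218)^×| = 108


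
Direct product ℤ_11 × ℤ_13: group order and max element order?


|ℤ_11 × ℤ_13| = 11 × 13 = 143
Max element order = lcm(11,13) = 143
Cyclic? Yes (gcd=1)

|ℤ_11×ℤ_13| = 143, max element order = 143


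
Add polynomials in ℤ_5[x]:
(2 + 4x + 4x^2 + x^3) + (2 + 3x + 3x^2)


Add coefficients mod 5:
x^0: 2 + 2 = 4 (mod 5)
x^1: 4 + 3 = 2 (mod 5)
x^2: 4 + 3 = 2 (mod 5)
x^3: 1 + 0 = 1 (mod 5)
Result: 4 + 2x + 2x^2 + x^3

f + g = 4 + 2x + 2x^2 + x^3


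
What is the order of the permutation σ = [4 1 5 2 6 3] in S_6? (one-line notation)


Cycle decomposition: (1 4 2) (3 5 6)
Cycle lengths: 3, 3
Order = lcm(3, 3) = 3

ord(σ) = 3


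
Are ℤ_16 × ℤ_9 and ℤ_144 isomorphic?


Comparing ℤ_16 × ℤ_9 and ℤ_144:
gcd(16,9) = 1, so ℤ_16 × ℤ_9 ≅ ℤ_144 (CRT)

Yes, ℤ_16 × ℤ_9 ≅ ℤ_144


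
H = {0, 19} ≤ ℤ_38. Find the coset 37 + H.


37 + H = {37 + h (mod 38) : h ∈ H}
37+0=37, 37+19=18
37 + H = {18, 37} = 18 + H

37 + H = {18, 37}


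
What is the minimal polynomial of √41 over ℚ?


√41 satisfies x² - 41 = 0, irreducible over ℚ since 41 is squarefree

Minimal polynomial: x² - 41


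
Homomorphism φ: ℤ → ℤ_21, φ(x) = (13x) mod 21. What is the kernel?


Kernel = preimage of identity
ker(φ) = {x ∈ ℤ : 13x ≡ 0 (mod 21)}. gcd(13,21) = 1, so 13x ≡ 0 (mod 21) ⟺ x ≡ 0 (mod 21/1 = 21). Hence ker(φ) = 21ℤ

ker(φ) = 21ℤ


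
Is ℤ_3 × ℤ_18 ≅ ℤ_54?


Comparing ℤ_3 × ℤ_18 and ℤ_54:
gcd(3,18) = 3 ≠ 1. Max element order in ℤ_3×ℤ_18 is lcm(3,18) = 18 < 54, so it has no element of order 54

No, ℤ_3 × ℤ_18 ≇ ℤ_54


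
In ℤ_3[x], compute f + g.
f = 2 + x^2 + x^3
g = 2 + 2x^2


Add coefficients mod 3:
x^0: 2 + 2 = 1 (mod 3)
x^1: 0 + 0 = 0 (mod 3)
x^2: 1 + 2 = 0 (mod 3)
x^3: 1 + 0 = 1 (mod 3)
Result: 1 + x^3

f + g = 1 + x^3


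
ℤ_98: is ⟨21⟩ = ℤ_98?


g generates ℤ_n iff gcd(g, n) = 1
gcd(21, 98) = 7
Since gcd = 7 ≠ 1, ⟨21⟩ has order 14 < 98, so 21 is not a generator.

No, 21 does not generate ℤ_98


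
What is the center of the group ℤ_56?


Z(G) = {g ∈ G | gx = xg for all x ∈ G}
ℤ_56 is abelian, so Z(G) = G

Z(ℤ_56) = ℤ_56


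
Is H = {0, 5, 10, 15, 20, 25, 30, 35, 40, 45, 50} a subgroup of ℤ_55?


Subgroup test for H = {0, 5, 10, 15, 20, 25, 30, 35, 40, 45, 50} in (ℤ_55, +):
(1) 0 ∈ H? Yes
(2) Closure: for all a,b ∈ H, (a+b) mod 55 ∈ H? Yes
(3) Inverses: for all a ∈ H, -a mod 55 ∈ H? Yes

Yes, H is a subgroup of ℤ_55


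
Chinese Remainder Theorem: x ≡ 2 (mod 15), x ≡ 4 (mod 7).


m₁ = 15, m₂ = 7, gcd = 1, so CRT applies. M = m₁·m₂ = 105
Let M₁ = M/m₁ = 7, M₂ = M/m₂ = 15
Find y₁ ≡ M₁⁻¹ (mod m₁): 7⁻¹ ≡ 13 (mod 15)
Find y₂ ≡ M₂⁻¹ (mod m₂): 15⁻¹ ≡ 1 (mod 7)
x = a₁·M₁·y₁ + a₂·M₂·y₂ = 2·7·13 + 4·15·1 = 242
Reduce mod 105: x ≡ 32
Check: 32 mod 15 = 2 ✓, 32 mod 7 = 4 ✓

x ≡ 32 (mod 105)


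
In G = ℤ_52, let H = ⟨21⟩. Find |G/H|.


|⟨21⟩| = n / gcd(21, 52) = 52 / 1 = 52
H is normal (ℤ_52 is abelian).
|G/H| = |G| / |H| = 52 / 52 = 1

|G/H| = 1


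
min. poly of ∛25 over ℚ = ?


∛25 satisfies x³ - 25 = 0, irreducible over ℚ (no rational root; 25 is not a perfect cube)

Minimal polynomial: x³ - 25


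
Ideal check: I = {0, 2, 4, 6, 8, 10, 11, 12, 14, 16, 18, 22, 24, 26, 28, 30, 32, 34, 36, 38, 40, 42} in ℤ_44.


Check ideal conditions for I = {0, 2, 4, 6, 8, 10, 11, 12, 14, 16, 18, 22, 24, 26, 28, 30, 32, 34, 36, 38, 40, 42} in ℤ_44:
(1) I is an additive subgroup? No
(2) For r ∈ ℤ_44 and a ∈ I: r·a ∈ I? No  [counterexample: r=2, a=10, r·a mod 44 = 20 ∉ I]

No, I is not an ideal of ℤ_44


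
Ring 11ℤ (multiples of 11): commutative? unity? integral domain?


11ℤ is a commutative ring under +,× but has no multiplicative identity (1 ∉ 11ℤ); it has no zero divisors, but without unity it is not an integral domain
Commutative: Yes
Integral domain: No
Has unity: No

11ℤ (multiples of 11): Commutative=Yes, Unity=No


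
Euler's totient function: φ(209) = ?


Factor n: 209 = 11 × 19
φ(n) = n · ∏(1 - 1/p) over distinct primes p | n
φ(209) = 209 · (1 - 1/11) · (1 - 1/19) = 180

φ(209) = 180


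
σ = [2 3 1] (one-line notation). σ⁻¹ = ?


To find σ⁻¹, swap domain and range:
σ(1) = 2 → σ⁻¹(2) = 1
σ(2) = 3 → σ⁻¹(3) = 2
σ(3) = 1 → σ⁻¹(1) = 3

σ⁻¹ = [3 1 2]


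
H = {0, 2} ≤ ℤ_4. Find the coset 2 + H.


2 + H = {2 + h (mod 4) : h ∈ H}
2+0=2, 2+2=0
2 + H = {0, 2} = 0 + H

2 + H = {0, 2}


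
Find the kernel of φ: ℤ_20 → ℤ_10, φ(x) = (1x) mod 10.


Kernel = preimage of identity
ker(φ) = {x ∈ ℤ_20 : 1x ≡ 0 (mod 10)}. Since 10 | 20, φ is well-defined. The kernel is the cyclic subgroup ⟨10⟩ of ℤ_20 (order 2), i.e. {0, 10}

ker(φ) = {0, 10}


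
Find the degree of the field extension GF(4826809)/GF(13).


GF(4826809) = GF(13^6), so the extension degree is 6

[GF(4826809)/GF(13)] = 6


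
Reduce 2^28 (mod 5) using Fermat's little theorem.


Fermat's little theorem: if p is prime and gcd(a,p)=1, then a^(p-1) ≡ 1 (mod p)
p = 5 is prime, gcd(2,5) = 1
Reduce exponent: 28 mod 4 = 0
So 2^28 ≡ 2^0 (mod 5)
2^0 = 1

2^28 ≡ 1 (mod 5)


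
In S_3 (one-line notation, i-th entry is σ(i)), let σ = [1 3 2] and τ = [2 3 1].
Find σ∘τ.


σ∘τ: apply τ first, then σ
1 →τ 2 →σ 3
2 →τ 3 →σ 2
3 →τ 1 →σ 1

σ∘τ = [3 2 1]


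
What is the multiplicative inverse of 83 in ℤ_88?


Use the extended Euclidean algorithm to write 1 = 83·s + 88·t; then s mod 88 is the inverse.
Euclidean algorithm:
  83 = 0·88 + 83
  88 = 1·83 + 5
  83 = 16·5 + 3
  5 = 1·3 + 2
  3 = 1·2 + 1
  2 = 2·1 + 0
gcd(83,88) = 1
Back-substitution gives: 83·(35) + 88·(-33) = 1
So 83⁻¹ ≡ 35 ≡ 35 (mod 88)
Check: 83 × 35 = 2905 ≡ 1 (mod 88) ✓

83⁻¹ ≡ 35 (mod 88)


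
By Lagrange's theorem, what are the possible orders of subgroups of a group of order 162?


Lagrange's theorem: |H| divides |G|
|G| = 162
Divisors of 162: 1, 2, 3, 6, 9, 18, 27, 54, 81, 162

Possible subgroup orders: {1, 2, 3, 6, 9, 18, 27, 54, 81, 162}


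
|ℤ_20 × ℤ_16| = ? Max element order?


|ℤ_20 × ℤ_16| = 20 × 16 = 320
Max element order = lcm(20,16) = 80
Cyclic? No (gcd=4)

|ℤ_20×ℤ_16| = 320, max element order = 80


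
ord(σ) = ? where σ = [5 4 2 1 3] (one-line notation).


Cycle decomposition: (1 5 3 2 4)
Cycle lengths: 5
Order = lcm(5) = 5

ord(σ) = 5


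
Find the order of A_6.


|A_n| = n!/2 (even permutations)
|A_6| = 6!/2 = 720/2 = 360

|A_6| = 360


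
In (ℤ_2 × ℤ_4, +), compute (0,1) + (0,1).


Operation: componentwise addition mod (2, 4)
(0,1) + (0,1) = ((a₁+b₁) mod 2, (a₂+b₂) mod 4) with a = (0,1), b = (0,1)

(0,1) + (0,1) = (0,2)


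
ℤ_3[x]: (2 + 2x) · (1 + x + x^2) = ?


Expand and collect like terms; reduce coefficients mod 3:
x^0: 2·1 = 2 ≡ 2 (mod 3)
x^1: 2·1 + 2·1 = 4 ≡ 1 (mod 3)
x^2: 2·1 + 2·1 = 4 ≡ 1 (mod 3)
x^3: 2·1 = 2 ≡ 2 (mod 3)
Result: 2 + x + x^2 + 2x^3

f · g = 2 + x + x^2 + 2x^3


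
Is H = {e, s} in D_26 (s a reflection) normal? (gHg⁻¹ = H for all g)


H = {e, s} in D_26 (s a reflection)
r·s·r⁻¹ = sr⁻² ≠ s for n ≥ 3, so {e, s} is not closed under conjugation

No, not a normal subgroup


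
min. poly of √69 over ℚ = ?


√69 satisfies x² - 69 = 0, irreducible over ℚ since 69 is squarefree

Minimal polynomial: x² - 69


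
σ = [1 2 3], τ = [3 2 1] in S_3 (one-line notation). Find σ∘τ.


σ∘τ: apply τ first, then σ
1 →τ 3 →σ 3
2 →τ 2 →σ 2
3 →τ 1 →σ 1

σ∘τ = [3 2 1]


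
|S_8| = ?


|S_n| = n! (number of permutations of n symbols)
|S_8| = 8! = 40320

|S_8| = 40320


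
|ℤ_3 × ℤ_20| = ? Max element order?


|ℤ_3 × ℤ_20| = 3 × 20 = 60
Max element order = lcm(3,20) = 60
Cyclic? Yes (gcd=1)

|ℤ_3×ℤ_20| = 60, max element order = 60


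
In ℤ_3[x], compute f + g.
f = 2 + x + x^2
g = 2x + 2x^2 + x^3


Add coefficients mod 3:
x^0: 2 + 0 = 2 (mod 3)
x^1: 1 + 2 = 0 (mod 3)
x^2: 1 + 2 = 0 (mod 3)
x^3: 0 + 1 = 1 (mod 3)
Result: 2 + x^3

f + g = 2 + x^3


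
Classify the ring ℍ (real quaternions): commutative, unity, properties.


quaternion multiplication is non-commutative (ij = k ≠ ji = -k); has unity 1; a division ring but not an integral domain since integral domains are commutative by convention
Commutative: No
Integral domain: No
Has unity: Yes

ℍ (real quaternions): Commutative=No, Unity=Yes


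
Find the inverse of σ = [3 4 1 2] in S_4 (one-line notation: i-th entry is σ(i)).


To find σ⁻¹, swap domain and range:
σ(1) = 3 → σ⁻¹(3) = 1
σ(2) = 4 → σ⁻¹(4) = 2
σ(3) = 1 → σ⁻¹(1) = 3
σ(4) = 2 → σ⁻¹(2) = 4

σ⁻¹ = [3 4 1 2]


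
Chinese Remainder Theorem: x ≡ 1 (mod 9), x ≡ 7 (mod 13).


m₁ = 9, m₂ = 13, gcd = 1, so CRT applies. M = m₁·m₂ = 117
Let M₁ = M/m₁ = 13, M₂ = M/m₂ = 9
Find y₁ ≡ M₁⁻¹ (mod m₁): 13⁻¹ ≡ 7 (mod 9)
Find y₂ ≡ M₂⁻¹ (mod m₂): 9⁻¹ ≡ 3 (mod 13)
x = a₁·M₁·y₁ + a₂·M₂·y₂ = 1·13·7 + 7·9·3 = 280
Reduce mod 117: x ≡ 46
Check: 46 mod 9 = 1 ✓, 46 mod 13 = 7 ✓

x ≡ 46 (mod 117)


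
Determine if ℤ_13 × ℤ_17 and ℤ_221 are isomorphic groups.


Comparing ℤ_13 × ℤ_17 and ℤ_221:
gcd(13,17) = 1, so ℤ_13 × ℤ_17 ≅ ℤ_221 (CRT)

Yes, ℤ_13 × ℤ_17 ≅ ℤ_221


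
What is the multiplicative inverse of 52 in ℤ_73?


Use the extended Euclidean algorithm to write 1 = 52·s + 73·t; then s mod 73 is the inverse.
Euclidean algorithm:
  52 = 0·73 + 52
  73 = 1·52 + 21
  52 = 2·21 + 10
  21 = 2·10 + 1
  10 = 10·1 + 0
gcd(52,73) = 1
Back-substitution gives: 52·(-7) + 73·(5) = 1
So 52⁻¹ ≡ -7 ≡ 66 (mod 73)
Check: 52 × 66 = 3432 ≡ 1 (mod 73) ✓

52⁻¹ ≡ 66 (mod 73)


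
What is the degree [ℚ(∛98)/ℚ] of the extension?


∛98 has minimal polynomial x³ - 98 (irreducible over ℚ since 98 is not a perfect cube)

[ℚ(∛98)/ℚ] = 3


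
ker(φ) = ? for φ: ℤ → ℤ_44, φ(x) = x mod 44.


Kernel = preimage of identity
ker(φ) = {x ∈ ℤ : x ≡ 0 (mod 44)} = 44ℤ = {0, ±44, ±88, ...}

ker(φ) = 44ℤ


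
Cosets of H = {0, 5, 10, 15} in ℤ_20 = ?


H = {0, 5, 10, 15}, |H| = 4
Number of cosets = |G|/|H| = 20/4 = 5
0 + H = {0, 5, 10, 15}
1 + H = {1, 6, 11, 16}
2 + H = {2, 7, 12, 17}
3 + H = {3, 8, 13, 18}
4 + H = {4, 9, 14, 19}

Cosets: 0+H={0,5,10,15}; 1+H={1,6,11,16}; 2+H={2,7,12,17}; 3+H={3,8,13,18}; 4+H={4,9,14,19}


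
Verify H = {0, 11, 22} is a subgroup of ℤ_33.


Subgroup test for H = {0, 11, 22} in (ℤ_33, +):
(1) 0 ∈ H? Yes
(2) Closure: for all a,b ∈ H, (a+b) mod 33 ∈ H? Yes
(3) Inverses: for all a ∈ H, -a mod 33 ∈ H? Yes

Yes, H is a subgroup of ℤ_33


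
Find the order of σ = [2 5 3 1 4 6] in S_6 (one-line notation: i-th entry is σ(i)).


Cycle decomposition: (1 2 5 4)
Cycle lengths: 4
Order = lcm(4) = 4

ord(σ) = 4


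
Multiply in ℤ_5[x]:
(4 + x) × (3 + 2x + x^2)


Expand and collect like terms; reduce coefficients mod 5:
x^0: 4·3 = 12 ≡ 2 (mod 5)
x^1: 4·2 + 1·3 = 11 ≡ 1 (mod 5)
x^2: 4·1 + 1·2 = 6 ≡ 1 (mod 5)
x^3: 1·1 = 1 ≡ 1 (mod 5)
Result: 2 + x + x^2 + x^3

f · g = 2 + x + x^2 + x^3


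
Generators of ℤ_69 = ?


g generates ℤ_n iff gcd(g,n) = 1
Prime factors of 69: 3, 23
Generators are g ∈ {1,...,68} not divisible by any of these primes.
Generators: {1, 2, 4, 5, 7, 8, 10, 11, 13, 14, 16, 17, 19, 20, 22, 25, 26, 28, 29, 31, 32, 34, 35, 37, 38, 40, 41, 43, 44, 47, 49, 50, 52, 53, 55, 56, 58, 59, 61, 62, 64, 65, 67, 68}
Number of generators = φ(69) = 44

Generators of ℤ_69 = {1, 2, 4, 5, 7, 8, 10, 11, 13, 14, 16, 17, 19, 20, 22, 25, 26, 28, 29, 31, 32, 34, 35, 37, 38, 40, 41, 43, 44, 47, 49, 50, 52, 53, 55, 56, 58, 59, 61, 62, 64, 65, 67, 68}


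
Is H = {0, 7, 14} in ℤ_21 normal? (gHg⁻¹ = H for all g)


H = {0, 7, 14} in ℤ_21
ℤ_21 is abelian; every subgroup of an abelian group is normal

Yes, normal subgroup


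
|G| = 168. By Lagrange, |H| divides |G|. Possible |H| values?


Lagrange's theorem: |H| divides |G|
|G| = 168
Divisors of 168: 1, 2, 3, 4, 6, 7, 8, 12, 14, 21, 24, 28, 42, 56, 84, 168

Possible subgroup orders: {1, 2, 3, 4, 6, 7, 8, 12, 14, 21, 24, 28, 42, 56, 84, 168}


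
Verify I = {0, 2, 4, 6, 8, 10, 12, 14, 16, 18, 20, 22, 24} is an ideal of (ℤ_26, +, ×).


Check ideal conditions for I = {0, 2, 4, 6, 8, 10, 12, 14, 16, 18, 20, 22, 24} in ℤ_26:
(1) I is an additive subgroup? Yes
(2) For r ∈ ℤ_26 and a ∈ I: r·a ∈ I? Yes

Yes, I is an ideal of ℤ_26


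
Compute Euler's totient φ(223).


Factor n: 223 = 223
φ(n) = n · ∏(1 - 1/p) over distinct primes p | n
φ(223) = 223 · (1 - 1/223) = 222

φ(223) = 222


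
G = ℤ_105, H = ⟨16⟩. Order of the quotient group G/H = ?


|⟨16⟩| = n / gcd(16, 105) = 105 / 1 = 105
H is normal (ℤ_105 is abelian).
|G/H| = |G| / |H| = 105 / 105 = 1

|G/H| = 1


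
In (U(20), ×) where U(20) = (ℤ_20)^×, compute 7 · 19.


Operation: multiplication mod 20
7 · 19 = (a × b) mod 20 with a = 7, b = 19

7 · 19 = 13


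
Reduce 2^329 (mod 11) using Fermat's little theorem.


Fermat's little theorem: if p is prime and gcd(a,p)=1, then a^(p-1) ≡ 1 (mod p)
p = 11 is prime, gcd(2,11) = 1
Reduce exponent: 329 mod 10 = 9
So 2^329 ≡ 2^9 (mod 11)
2^9 mod 11 = 6

2^329 ≡ 6 (mod 11)


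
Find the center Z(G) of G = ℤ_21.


Z(G) = {g ∈ G | gx = xg for all x ∈ G}
ℤ_21 is abelian, so Z(G) = G

Z(ℤ_21) = ℤ_21


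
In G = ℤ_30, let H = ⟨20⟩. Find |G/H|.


|⟨20⟩| = n / gcd(20, 30) = 30 / 10 = 3
H is normal (ℤ_30 is abelian).
|G/H| = |G| / |H| = 30 / 3 = 10

|G/H| = 10


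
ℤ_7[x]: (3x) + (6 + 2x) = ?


Add coefficients mod 7:
x^0: 0 + 6 = 6 (mod 7)
x^1: 3 + 2 = 5 (mod 7)
Result: 6 + 5x

f + g = 6 + 5x


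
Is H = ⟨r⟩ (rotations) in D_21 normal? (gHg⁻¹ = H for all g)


H = ⟨r⟩ (rotations) in D_21
The rotation subgroup ⟨r⟩ has index 2 in D_21, so it is normal

Yes, normal subgroup


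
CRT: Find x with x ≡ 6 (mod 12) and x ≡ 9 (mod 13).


m₁ = 12, m₂ = 13, gcd = 1, so CRT applies. M = m₁·m₂ = 156
Let M₁ = M/m₁ = 13, M₂ = M/m₂ = 12
Find y₁ ≡ M₁⁻¹ (mod m₁): 13⁻¹ ≡ 1 (mod 12)
Find y₂ ≡ M₂⁻¹ (mod m₂): 12⁻¹ ≡ 12 (mod 13)
x = a₁·M₁·y₁ + a₂·M₂·y₂ = 6·13·1 + 9·12·12 = 1374
Reduce mod 156: x ≡ 126
Check: 126 mod 12 = 6 ✓, 126 mod 13 = 9 ✓

x ≡ 126 (mod 156)


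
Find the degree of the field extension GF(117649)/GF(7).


GF(117649) = GF(7^6), so the extension degree is 6

[GF(117649)/GF(7)] = 6


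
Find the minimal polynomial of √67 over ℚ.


√67 satisfies x² - 67 = 0, irreducible over ℚ since 67 is squarefree

Minimal polynomial: x² - 67


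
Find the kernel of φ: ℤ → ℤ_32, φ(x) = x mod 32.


Kernel = preimage of identity
ker(φ) = {x ∈ ℤ : x ≡ 0 (mod 32)} = 32ℤ = {0, ±32, ±64, ...}

ker(φ) = 32ℤ


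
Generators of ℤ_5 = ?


g generates ℤ_n iff gcd(g,n) = 1
Checking each g ∈ {1,...,4}:
gcd(1,5) = 1
gcd(2,5) = 1
gcd(3,5) = 1
gcd(4,5) = 1
Generators: {1, 2, 3, 4}
Number of generators = φ(5) = 4

Generators of ℤ_5 = {1, 2, 3, 4}


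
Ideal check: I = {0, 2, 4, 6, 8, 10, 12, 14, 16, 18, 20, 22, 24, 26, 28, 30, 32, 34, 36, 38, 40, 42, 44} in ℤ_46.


Check ideal conditions for I = {0, 2, 4, 6, 8, 10, 12, 14, 16, 18, 20, 22, 24, 26, 28, 30, 32, 34, 36, 38, 40, 42, 44} in ℤ_46:
(1) I is an additive subgroup? Yes
(2) For r ∈ ℤ_46 and a ∈ I: r·a ∈ I? Yes

Yes, I is an ideal of ℤ_46


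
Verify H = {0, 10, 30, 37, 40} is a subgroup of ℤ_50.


Subgroup test for H = {0, 10, 30, 37, 40} in (ℤ_50, +):
(1) 0 ∈ H? Yes
(2) Closure: for all a,b ∈ H, (a+b) mod 50 ∈ H? No  [counterexample: 10 + 10 = 20 ∉ H]
(3) Inverses: for all a ∈ H, -a mod 50 ∈ H? No

No, H is not a subgroup of ℤ_50


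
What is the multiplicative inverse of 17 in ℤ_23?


Use the extended Euclidean algorithm to write 1 = 17·s + 23·t; then s mod 23 is the inverse.
Euclidean algorithm:
  17 = 0·23 + 17
  23 = 1·17 + 6
  17 = 2·6 + 5
  6 = 1·5 + 1
  5 = 5·1 + 0
gcd(17,23) = 1
Back-substitution gives: 17·(-4) + 23·(3) = 1
So 17⁻¹ ≡ -4 ≡ 19 (mod 23)
Check: 17 × 19 = 323 ≡ 1 (mod 23) ✓

17⁻¹ ≡ 19 (mod 23)


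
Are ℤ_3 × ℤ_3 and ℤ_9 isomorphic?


Comparing ℤ_3 × ℤ_3 and ℤ_9:
gcd(3,3) = 3 ≠ 1. Max element order in ℤ_3×ℤ_3 is lcm(3,3) = 3 < 9, so it has no element of order 9

No, ℤ_3 × ℤ_3 ≇ ℤ_9


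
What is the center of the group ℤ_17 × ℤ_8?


Z(G) = {g ∈ G | gx = xg for all x ∈ G}
Direct product of abelian groups is abelian, so Z(G) = G

Z(ℤ_17 × ℤ_8) = ℤ_17 × ℤ_8


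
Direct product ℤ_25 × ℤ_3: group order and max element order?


|ℤ_25 × ℤ_3| = 25 × 3 = 75
Max element order = lcm(25,3) = 75
Cyclic? Yes (gcd=1)

|ℤ_25×ℤ_3| = 75, max element order = 75


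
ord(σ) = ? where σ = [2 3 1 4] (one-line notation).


Cycle decomposition: (1 2 3)
Cycle lengths: 3
Order = lcm(3) = 3

ord(σ) = 3


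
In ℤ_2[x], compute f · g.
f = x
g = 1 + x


Expand and collect like terms; reduce coefficients mod 2:
x^0: 0·1 = 0 ≡ 0 (mod 2)
x^1: 0·1 + 1·1 = 1 ≡ 1 (mod 2)
x^2: 1·1 = 1 ≡ 1 (mod 2)
Result: x + x^2

f · g = x + x^2


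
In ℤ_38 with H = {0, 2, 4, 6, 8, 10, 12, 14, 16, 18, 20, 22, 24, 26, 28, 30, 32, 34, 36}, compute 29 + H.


29 + H = {29 + h (mod 38) : h ∈ H}
29+0=29, 29+2=31, 29+4=33, 29+6=35, 29+8=37, 29+10=1, 29+12=3, 29+14=5, 29+16=7, 29+18=9, 29+20=11, 29+22=13, 29+24=15, 29+26=17, 29+28=19, 29+30=21, 29+32=23, 29+34=25, 29+36=27
29 + H = {1, 3, 5, 7, 9, 11, 13, 15, 17, 19, 21, 23, 25, 27, 29, 31, 33, 35, 37} = 1 + H

29 + H = {1, 3, 5, 7, 9, 11, 13, 15, 17, 19, 21, 23, 25, 27, 29, 31, 33, 35, 37}


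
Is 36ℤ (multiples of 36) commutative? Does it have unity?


36ℤ is a commutative ring under +,× but has no multiplicative identity (1 ∉ 36ℤ); it has no zero divisors, but without unity it is not an integral domain
Commutative: Yes
Integral domain: No
Has unity: No

36ℤ (multiples of 36): Commutative=Yes, Unity=No


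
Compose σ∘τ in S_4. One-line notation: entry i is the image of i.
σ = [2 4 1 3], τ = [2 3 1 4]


σ∘τ: apply τ first, then σ
1 →τ 2 →σ 4
2 →τ 3 →σ 1
3 →τ 1 →σ 2
4 →τ 4 →σ 3

σ∘τ = [4 1 2 3]


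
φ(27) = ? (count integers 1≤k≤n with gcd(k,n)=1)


φ(n) = count of k ∈ {1,...,n} with gcd(k,n)=1
Coprimes to 27: {1, 2, 4, 5, 7, 8, 10, 11, 13, 14, 16, 17, 19, 20, 22, 23, 25, 26}
Count: 18

φ(27) = 18


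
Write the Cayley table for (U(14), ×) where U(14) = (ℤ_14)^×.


Elements: {1, 3, 5, 9, 11, 13}
Operation: multiplication mod 14
Entry (a, b) = (a × b) mod 14

Cayley table:
   |  1 |  3 |  5 |  9 | 11 | 13
 1 |  1 |  3 |  5 |  9 | 11 | 13
 3 |  3 |  9 |  1 | 13 |  5 | 11
 5 |  5 |  1 | 11 |  3 | 13 |  9
 9 |  9 | 13 |  3 | 11 |  1 |  5
11 | 11 |  5 | 13 |  1 |  9 |  3
13 | 13 | 11 |  9 |  5 |  3 |  1


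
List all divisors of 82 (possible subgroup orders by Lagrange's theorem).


Lagrange's theorem: |H| divides |G|
|G| = 82
Divisors of 82: 1, 2, 41, 82

Possible subgroup orders: {1, 2, 41, 82}


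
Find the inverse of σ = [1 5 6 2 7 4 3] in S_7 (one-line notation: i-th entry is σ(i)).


To find σ⁻¹, swap domain and range:
σ(1) = 1 → σ⁻¹(1) = 1
σ(2) = 5 → σ⁻¹(5) = 2
σ(3) = 6 → σ⁻¹(6) = 3
σ(4) = 2 → σ⁻¹(2) = 4
σ(5) = 7 → σ⁻¹(7) = 5
σ(6) = 4 → σ⁻¹(4) = 6
σ(7) = 3 → σ⁻¹(3) = 7

σ⁻¹ = [1 4 7 6 2 3 5]


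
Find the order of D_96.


|D_n| = 2n (n rotations and n reflections)
|D_96| = 2×96 = 192

|D_96| = 192


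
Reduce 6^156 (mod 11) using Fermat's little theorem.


Fermat's little theorem: if p is prime and gcd(a,p)=1, then a^(p-1) ≡ 1 (mod p)
p = 11 is prime, gcd(6,11) = 1
Reduce exponent: 156 mod 10 = 6
So 6^156 ≡ 6^6 (mod 11)
6^6 mod 11 = 5

6^156 ≡ 5 (mod 11)


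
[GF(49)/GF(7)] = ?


GF(49) = GF(7^2), so the extension degree is 2

[GF(49)/GF(7)] = 2


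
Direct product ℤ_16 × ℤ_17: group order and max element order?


|ℤ_16 × ℤ_17| = 16 × 17 = 272
Max element order = lcm(16,17) = 272
Cyclic? Yes (gcd=1)

|ℤ_16×ℤ_17| = 272, max element order = 272


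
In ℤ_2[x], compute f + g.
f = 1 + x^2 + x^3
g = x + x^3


Add coefficients mod 2:
x^0: 1 + 0 = 1 (mod 2)
x^1: 0 + 1 = 1 (mod 2)
x^2: 1 + 0 = 1 (mod 2)
x^3: 1 + 1 = 0 (mod 2)
Result: 1 + x + x^2

f + g = 1 + x + x^2


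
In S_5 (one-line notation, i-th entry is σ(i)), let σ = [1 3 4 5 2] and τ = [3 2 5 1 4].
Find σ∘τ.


σ∘τ: apply τ first, then σ
1 →τ 3 →σ 4
2 →τ 2 →σ 3
3 →τ 5 →σ 2
4 →τ 1 →σ 1
5 →τ 4 →σ 5

σ∘τ = [4 3 2 1 5]


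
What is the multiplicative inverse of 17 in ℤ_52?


Use the extended Euclidean algorithm to write 1 = 17·s + 52·t; then s mod 52 is the inverse.
Euclidean algorithm:
  17 = 0·52 + 17
  52 = 3·17 + 1
  17 = 17·1 + 0
gcd(17,52) = 1
Back-substitution gives: 17·(-3) + 52·(1) = 1
So 17⁻¹ ≡ -3 ≡ 49 (mod 52)
Check: 17 × 49 = 833 ≡ 1 (mod 52) ✓

17⁻¹ ≡ 49 (mod 52)


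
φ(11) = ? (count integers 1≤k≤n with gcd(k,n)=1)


φ(n) = count of k ∈ {1,...,n} with gcd(k,n)=1
Coprimes to 11: {1, 2, 3, 4, 5, 6, 7, 8, 9, 10}
Count: 10

φ(11) = 10


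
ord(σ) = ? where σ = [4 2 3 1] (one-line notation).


Cycle decomposition: (1 4)
Cycle lengths: 2
Order = lcm(2) = 2

ord(σ) = 2


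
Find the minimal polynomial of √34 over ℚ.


√34 satisfies x² - 34 = 0, irreducible over ℚ since 34 is squarefree

Minimal polynomial: x² - 34


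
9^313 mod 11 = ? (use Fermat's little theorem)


Fermat's little theorem: if p is prime and gcd(a,p)=1, then a^(p-1) ≡ 1 (mod p)
p = 11 is prime, gcd(9,11) = 1
Reduce exponent: 313 mod 10 = 3
So 9^313 ≡ 9^3 (mod 11)
9^3 mod 11 = 3

9^313 ≡ 3 (mod 11)


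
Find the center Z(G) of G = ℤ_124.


Z(G) = {g ∈ G | gx = xg for all x ∈ G}
ℤ_124 is abelian, so Z(G) = G

Z(ℤ_124) = ℤ_124


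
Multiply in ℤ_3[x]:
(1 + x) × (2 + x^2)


Expand and collect like terms; reduce coefficients mod 3:
x^0: 1·2 = 2 ≡ 2 (mod 3)
x^1: 1·0 + 1·2 = 2 ≡ 2 (mod 3)
x^2: 1·1 + 1·0 = 1 ≡ 1 (mod 3)
x^3: 1·1 = 1 ≡ 1 (mod 3)
Result: 2 + 2x + x^2 + x^3

f · g = 2 + 2x + x^2 + x^3


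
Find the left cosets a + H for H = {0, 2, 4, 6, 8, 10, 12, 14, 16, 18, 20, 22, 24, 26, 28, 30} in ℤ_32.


H = {0, 2, 4, 6, 8, 10, 12, 14, 16, 18, 20, 22, 24, 26, 28, 30}, |H| = 16
Number of cosets = |G|/|H| = 32/16 = 2
0 + H = {0, 2, 4, 6, 8, 10, 12, 14, 16, 18, 20, 22, 24, 26, 28, 30}
1 + H = {1, 3, 5, 7, 9, 11, 13, 15, 17, 19, 21, 23, 25, 27, 29, 31}

Cosets: 0+H={0,2,4,6,8,10,12,14,16,18,20,22,24,26,28,30}; 1+H={1,3,5,7,9,11,13,15,17,19,21,23,25,27,29,31}


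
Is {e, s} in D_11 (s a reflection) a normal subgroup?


H = {e, s} in D_11 (s a reflection)
r·s·r⁻¹ = sr⁻² ≠ s for n ≥ 3, so {e, s} is not closed under conjugation

No, not a normal subgroup


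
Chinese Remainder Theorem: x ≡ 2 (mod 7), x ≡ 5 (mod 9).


m₁ = 7, m₂ = 9, gcd = 1, so CRT applies. M = m₁·m₂ = 63
Let M₁ = M/m₁ = 9, M₂ = M/m₂ = 7
Find y₁ ≡ M₁⁻¹ (mod m₁): 9⁻¹ ≡ 4 (mod 7)
Find y₂ ≡ M₂⁻¹ (mod m₂): 7⁻¹ ≡ 4 (mod 9)
x = a₁·M₁·y₁ + a₂·M₂·y₂ = 2·9·4 + 5·7·4 = 212
Reduce mod 63: x ≡ 23
Check: 23 mod 7 = 2 ✓, 23 mod 9 = 5 ✓

x ≡ 23 (mod 63)


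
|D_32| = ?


|D_n| = 2n (n rotations and n reflections)
|D_32| = 2×32 = 64

|D_32| = 64


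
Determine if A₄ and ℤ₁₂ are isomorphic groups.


Comparing A₄ and ℤ₁₂:
A₄ is non-abelian, ℤ₁₂ is abelian

No, A₄ ≇ ℤ₁₂


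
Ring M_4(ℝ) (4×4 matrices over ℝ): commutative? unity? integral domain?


Matrix multiplication is non-commutative for n ≥ 2; the identity matrix I is the unity; singular matrices give zero divisors, so not an integral domain
Commutative: No
Integral domain: No
Has unity: Yes

M_4(ℝ) (4×4 matrices over ℝ): Commutative=No, Unity=Yes


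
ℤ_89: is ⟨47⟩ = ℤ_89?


g generates ℤ_n iff gcd(g, n) = 1
gcd(47, 89) = 1
Since gcd = 1, 47 is a generator.

Yes, 47 generates ℤ_89


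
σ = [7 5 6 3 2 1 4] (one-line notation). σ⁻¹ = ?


To find σ⁻¹, swap domain and range:
σ(1) = 7 → σ⁻¹(7) = 1
σ(2) = 5 → σ⁻¹(5) = 2
σ(3) = 6 → σ⁻¹(6) = 3
σ(4) = 3 → σ⁻¹(3) = 4
σ(5) = 2 → σ⁻¹(2) = 5
σ(6) = 1 → σ⁻¹(1) = 6
σ(7) = 4 → σ⁻¹(4) = 7

σ⁻¹ = [6 5 4 7 2 3 1]


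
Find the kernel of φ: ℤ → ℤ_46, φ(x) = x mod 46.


Kernel = preimage of identity
ker(φ) = {x ∈ ℤ : x ≡ 0 (mod 46)} = 46ℤ = {0, ±46, ±92, ...}

ker(φ) = 46ℤ


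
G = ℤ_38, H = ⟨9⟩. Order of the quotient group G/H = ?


|⟨9⟩| = n / gcd(9, 38) = 38 / 1 = 38
H is normal (ℤ_38 is abelian).
|G/H| = |G| / |H| = 38 / 38 = 1

|G/H| = 1


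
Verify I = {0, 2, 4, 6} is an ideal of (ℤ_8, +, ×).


Check ideal conditions for I = {0, 2, 4, 6} in ℤ_8:
(1) I is an additive subgroup? Yes
(2) For r ∈ ℤ_8 and a ∈ I: r·a ∈ I? Yes

Yes, I is an ideal of ℤ_8


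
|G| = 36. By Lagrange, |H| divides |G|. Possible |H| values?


Lagrange's theorem: |H| divides |G|
|G| = 36
Divisors of 36: 1, 2, 3, 4, 6, 9, 12, 18, 36

Possible subgroup orders: {1, 2, 3, 4, 6, 9, 12, 18, 36}


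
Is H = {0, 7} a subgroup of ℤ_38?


Subgroup test for H = {0, 7} in (ℤ_38, +):
(1) 0 ∈ H? Yes
(2) Closure: for all a,b ∈ H, (a+b) mod 38 ∈ H? No  [counterexample: 7 + 7 = 14 ∉ H]
(3) Inverses: for all a ∈ H, -a mod 38 ∈ H? No

No, H is not a subgroup of ℤ_38


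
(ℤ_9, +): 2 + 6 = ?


Operation: addition mod 9
2 + 6 = (a + b) mod 9 with a = 2, b = 6

2 + 6 = 8


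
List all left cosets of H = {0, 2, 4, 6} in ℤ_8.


H = {0, 2, 4, 6}, |H| = 4
Number of cosets = |G|/|H| = 8/4 = 2
0 + H = {0, 2, 4, 6}
1 + H = {1, 3, 5, 7}

Cosets: 0+H={0,2,4,6}; 1+H={1,3,5,7}


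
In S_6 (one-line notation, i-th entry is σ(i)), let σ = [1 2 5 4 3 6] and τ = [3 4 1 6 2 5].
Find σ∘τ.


σ∘τ: apply τ first, then σ
1 →τ 3 →σ 5
2 →τ 4 →σ 4
3 →τ 1 →σ 1
4 →τ 6 →σ 6
5 →τ 2 →σ 2
6 →τ 5 →σ 3

σ∘τ = [5 4 1 6 2 3]


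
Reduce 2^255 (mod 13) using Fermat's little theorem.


Fermat's little theorem: if p is prime and gcd(a,p)=1, then a^(p-1) ≡ 1 (mod p)
p = 13 is prime, gcd(2,13) = 1
Reduce exponent: 255 mod 12 = 3
So 2^255 ≡ 2^3 (mod 13)
2^3 mod 13 = 8

2^255 ≡ 8 (mod 13)


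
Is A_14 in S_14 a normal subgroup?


H = A_14 in S_14
A_14 has index 2 in S_14, and every subgroup of index 2 is normal

Yes, normal subgroup


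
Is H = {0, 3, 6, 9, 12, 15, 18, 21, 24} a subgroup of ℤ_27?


Subgroup test for H = {0, 3, 6, 9, 12, 15, 18, 21, 24} in (ℤ_27, +):
(1) 0 ∈ H? Yes
(2) Closure: for all a,b ∈ H, (a+b) mod 27 ∈ H? Yes
(3) Inverses: for all a ∈ H, -a mod 27 ∈ H? Yes

Yes, H is a subgroup of ℤ_27


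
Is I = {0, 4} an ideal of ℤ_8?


Check ideal conditions for I = {0, 4} in ℤ_8:
(1) I is an additive subgroup? Yes
(2) For r ∈ ℤ_8 and a ∈ I: r·a ∈ I? Yes

Yes, I is an ideal of ℤ_8


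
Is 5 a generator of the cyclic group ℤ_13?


g generates ℤ_n iff gcd(g, n) = 1
gcd(5, 13) = 1
Since gcd = 1, 5 is a generator.

Yes, 5 generates ℤ_13


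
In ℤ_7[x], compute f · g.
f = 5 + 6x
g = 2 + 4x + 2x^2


Expand and collect like terms; reduce coefficients mod 7:
x^0: 5·2 = 10 ≡ 3 (mod 7)
x^1: 5·4 + 6·2 = 32 ≡ 4 (mod 7)
x^2: 5·2 + 6·4 = 34 ≡ 6 (mod 7)
x^3: 6·2 = 12 ≡ 5 (mod 7)
Result: 3 + 4x + 6x^2 + 5x^3

f · g = 3 + 4x + 6x^2 + 5x^3


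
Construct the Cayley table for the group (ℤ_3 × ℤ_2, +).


Elements: {(0,0), (0,1), (1,0), (1,1), (2,0), (2,1)}
Operation: componentwise addition mod (3, 2)
Entry (a, b) = ((a₁+b₁) mod 3, (a₂+b₂) mod 2)

Cayley table:
      | (0,0) | (0,1) | (1,0) | (1,1) | (2,0) | (2,1)
(0,0) | (0,0) | (0,1) | (1,0) | (1,1) | (2,0) | (2,1)
(0,1) | (0,1) | (0,0) | (1,1) | (1,0) | (2,1) | (2,0)
(1,0) | (1,0) | (1,1) | (2,0) | (2,1) | (0,0) | (0,1)
(1,1) | (1,1) | (1,0) | (2,1) | (2,0) | (0,1) | (0,0)
(2,0) | (2,0) | (2,1) | (0,0) | (0,1) | (1,0) | (1,1)
(2,1) | (2,1) | (2,0) | (0,1) | (0,0) | (1,1) | (1,0)


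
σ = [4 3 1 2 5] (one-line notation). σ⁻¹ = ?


To find σ⁻¹, swap domain and range:
σ(1) = 4 → σ⁻¹(4) = 1
σ(2) = 3 → σ⁻¹(3) = 2
σ(3) = 1 → σ⁻¹(1) = 3
σ(4) = 2 → σ⁻¹(2) = 4
σ(5) = 5 → σ⁻¹(5) = 5

σ⁻¹ = [3 4 2 1 5]


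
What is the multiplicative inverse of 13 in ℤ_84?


Use the extended Euclidean algorithm to write 1 = 13·s + 84·t; then s mod 84 is the inverse.
Euclidean algorithm:
  13 = 0·84 + 13
  84 = 6·13 + 6
  13 = 2·6 + 1
  6 = 6·1 + 0
gcd(13,84) = 1
Back-substitution gives: 13·(13) + 84·(-2) = 1
So 13⁻¹ ≡ 13 ≡ 13 (mod 84)
Check: 13 × 13 = 169 ≡ 1 (mod 84) ✓

13⁻¹ ≡ 13 (mod 84)


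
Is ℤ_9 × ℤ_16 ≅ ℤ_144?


Comparing ℤ_9 × ℤ_16 and ℤ_144:
gcd(9,16) = 1, so ℤ_9 × ℤ_16 ≅ ℤ_144 (CRT)

Yes, ℤ_9 × ℤ_16 ≅ ℤ_144


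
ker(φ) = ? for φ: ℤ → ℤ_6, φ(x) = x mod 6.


Kernel = preimage of identity
ker(φ) = {x ∈ ℤ : x ≡ 0 (mod 6)} = 6ℤ = {0, ±6, ±12, ...}

ker(φ) = 6ℤ


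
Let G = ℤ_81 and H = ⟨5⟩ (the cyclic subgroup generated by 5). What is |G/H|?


|⟨5⟩| = n / gcd(5, 81) = 81 / 1 = 81
H is normal (ℤ_81 is abelian).
|G/H| = |G| / |H| = 81 / 81 = 1

|G/H| = 1


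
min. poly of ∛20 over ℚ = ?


∛20 satisfies x³ - 20 = 0, irreducible over ℚ (no rational root; 20 is not a perfect cube)

Minimal polynomial: x³ - 20


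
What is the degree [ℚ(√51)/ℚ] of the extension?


√51 has minimal polynomial x² - 51 (irreducible over ℚ since 51 is squarefree)

[ℚ(√51)/ℚ] = 2


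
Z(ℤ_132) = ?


Z(G) = {g ∈ G | gx = xg for all x ∈ G}
ℤ_132 is abelian, so Z(G) = G

Z(ℤ_132) = ℤ_132


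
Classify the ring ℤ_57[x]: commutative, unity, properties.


ℤ_57 has zero divisors (3·19 ≡ 0), and these lift to constant zero divisors in ℤ_57[x]; so not an integral domain
Commutative: Yes
Integral domain: No
Has unity: Yes

ℤ_57[x]: Commutative=Yes, Unity=Yes


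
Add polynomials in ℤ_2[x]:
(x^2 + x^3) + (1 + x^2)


Add coefficients mod 2:
x^0: 0 + 1 = 1 (mod 2)
x^1: 0 + 0 = 0 (mod 2)
x^2: 1 + 1 = 0 (mod 2)
x^3: 1 + 0 = 1 (mod 2)
Result: 1 + x^3

f + g = 1 + x^3


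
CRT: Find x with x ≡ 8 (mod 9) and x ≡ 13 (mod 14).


m₁ = 9, m₂ = 14, gcd = 1, so CRT applies. M = m₁·m₂ = 126
Let M₁ = M/m₁ = 14, M₂ = M/m₂ = 9
Find y₁ ≡ M₁⁻¹ (mod m₁): 14⁻¹ ≡ 2 (mod 9)
Find y₂ ≡ M₂⁻¹ (mod m₂): 9⁻¹ ≡ 11 (mod 14)
x = a₁·M₁·y₁ + a₂·M₂·y₂ = 8·14·2 + 13·9·11 = 1511
Reduce mod 126: x ≡ 125
Check: 125 mod 9 = 8 ✓, 125 mod 14 = 13 ✓

x ≡ 125 (mod 126)


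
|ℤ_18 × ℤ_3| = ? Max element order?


|ℤ_18 × ℤ_3| = 18 × 3 = 54
Max element order = lcm(18,3) = 18
Cyclic? No (gcd=3)

|ℤ_18×ℤ_3| = 54, max element order = 18


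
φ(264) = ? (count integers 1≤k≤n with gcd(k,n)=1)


Factor n: 264 = 2^3 × 3 × 11
φ(n) = n · ∏(1 - 1/p) over distinct primes p | n
φ(264) = 264 · (1 - 1/2) · (1 - 1/3) · (1 - 1/11) = 80

φ(264) = 80


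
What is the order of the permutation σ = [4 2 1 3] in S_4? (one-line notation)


Cycle decomposition: (1 4 3)
Cycle lengths: 3
Order = lcm(3) = 3

ord(σ) = 3


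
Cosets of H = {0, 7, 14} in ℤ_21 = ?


H = {0, 7, 14}, |H| = 3
Number of cosets = |G|/|H| = 21/3 = 7
0 + H = {0, 7, 14}
1 + H = {1, 8, 15}
2 + H = {2, 9, 16}
3 + H = {3, 10, 17}
4 + H = {4, 11, 18}
5 + H = {5, 12, 19}
6 + H = {6, 13, 20}

Cosets: 0+H={0,7,14}; 1+H={1,8,15}; 2+H={2,9,16}; 3+H={3,10,17}; 4+H={4,11,18}; 5+H={5,12,19}; 6+H={6,13,20}


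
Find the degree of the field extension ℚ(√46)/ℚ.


√46 has minimal polynomial x² - 46 (irreducible over ℚ since 46 is squarefree)

[ℚ(√46)/ℚ] = 2


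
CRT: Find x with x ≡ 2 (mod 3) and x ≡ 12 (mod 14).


m₁ = 3, m₂ = 14, gcd = 1, so CRT applies. M = m₁·m₂ = 42
Let M₁ = M/m₁ = 14, M₂ = M/m₂ = 3
Find y₁ ≡ M₁⁻¹ (mod m₁): 14⁻¹ ≡ 2 (mod 3)
Find y₂ ≡ M₂⁻¹ (mod m₂): 3⁻¹ ≡ 5 (mod 14)
x = a₁·M₁·y₁ + a₂·M₂·y₂ = 2·14·2 + 12·3·5 = 236
Reduce mod 42: x ≡ 26
Check: 26 mod 3 = 2 ✓, 26 mod 14 = 12 ✓

x ≡ 26 (mod 42)


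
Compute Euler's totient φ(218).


Factor n: 218 = 2 × 109
φ(n) = n · ∏(1 - 1/p) over distinct primes p | n
φ(218) = 218 · (1 - 1/2) · (1 - 1/109) = 108

φ(218) = 108


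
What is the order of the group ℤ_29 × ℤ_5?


|A × B| = |A| · |B|
|ℤ_29 × ℤ_5| = 29 × 5 = 145

|ℤ_29 × ℤ_5| = 145


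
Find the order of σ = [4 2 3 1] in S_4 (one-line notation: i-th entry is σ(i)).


Cycle decomposition: (1 4)
Cycle lengths: 2
Order = lcm(2) = 2

ord(σ) = 2


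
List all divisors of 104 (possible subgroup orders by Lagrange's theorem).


Lagrange's theorem: |H| divides |G|
|G| = 104
Divisors of 104: 1, 2, 4, 8, 13, 26, 52, 104

Possible subgroup orders: {1, 2, 4, 8, 13, 26, 52, 104}


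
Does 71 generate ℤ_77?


g generates ℤ_n iff gcd(g, n) = 1
gcd(71, 77) = 1
Since gcd = 1, 71 is a generator.

Yes, 71 generates ℤ_77


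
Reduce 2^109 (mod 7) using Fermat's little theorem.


Fermat's little theorem: if p is prime and gcd(a,p)=1, then a^(p-1) ≡ 1 (mod p)
p = 7 is prime, gcd(2,7) = 1
Reduce exponent: 109 mod 6 = 1
So 2^109 ≡ 2^1 (mod 7)
2^1 mod 7 = 2

2^109 ≡ 2 (mod 7)


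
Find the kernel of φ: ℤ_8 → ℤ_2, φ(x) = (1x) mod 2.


Kernel = preimage of identity
ker(φ) = {x ∈ ℤ_8 : 1x ≡ 0 (mod 2)}. Since 2 | 8, φ is well-defined. The kernel is the cyclic subgroup ⟨2⟩ of ℤ_8 (order 4), i.e. {0, 2, 4, 6}

ker(φ) = {0, 2, 4, 6}


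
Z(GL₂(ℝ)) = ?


Z(G) = {g ∈ G | gx = xg for all x ∈ G}
Only scalar multiples of the identity commute with all invertible matrices

Z(GL₂(ℝ)) = {aI : a ∈ ℝ, a ≠ 0}


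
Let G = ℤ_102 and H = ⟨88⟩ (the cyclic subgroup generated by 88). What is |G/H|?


|⟨88⟩| = n / gcd(88, 102) = 102 / 2 = 51
H is normal (ℤ_102 is abelian).
|G/H| = |G| / |H| = 102 / 51 = 2

|G/H| = 2


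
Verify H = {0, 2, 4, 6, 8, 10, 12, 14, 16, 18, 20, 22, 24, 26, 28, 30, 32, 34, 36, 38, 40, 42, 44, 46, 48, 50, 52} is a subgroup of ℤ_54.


Subgroup test for H = {0, 2, 4, 6, 8, 10, 12, 14, 16, 18, 20, 22, 24, 26, 28, 30, 32, 34, 36, 38, 40, 42, 44, 46, 48, 50, 52} in (ℤ_54, +):
(1) 0 ∈ H? Yes
(2) Closure: for all a,b ∈ H, (a+b) mod 54 ∈ H? Yes
(3) Inverses: for all a ∈ H, -a mod 54 ∈ H? Yes

Yes, H is a subgroup of ℤ_54


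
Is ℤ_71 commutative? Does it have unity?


ℤ_71 is a commutative ring with unity 1; 71 is prime, so ℤ_71 is a field (hence an integral domain)
Commutative: Yes
Integral domain: Yes
Has unity: Yes

ℤ_71: Commutative=Yes, Unity=Yes


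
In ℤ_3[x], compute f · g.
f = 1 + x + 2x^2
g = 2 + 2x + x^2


Expand and collect like terms; reduce coefficients mod 3:
x^0: 1·2 = 2 ≡ 2 (mod 3)
x^1: 1·2 + 1·2 = 4 ≡ 1 (mod 3)
x^2: 1·1 + 1·2 + 2·2 = 7 ≡ 1 (mod 3)
x^3: 1·1 + 2·2 = 5 ≡ 2 (mod 3)
x^4: 2·1 = 2 ≡ 2 (mod 3)
Result: 2 + x + x^2 + 2x^3 + 2x^4

f · g = 2 + x + x^2 + 2x^3 + 2x^4


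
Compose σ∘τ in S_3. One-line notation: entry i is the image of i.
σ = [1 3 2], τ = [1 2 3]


σ∘τ: apply τ first, then σ
1 →τ 1 →σ 1
2 →τ 2 →σ 3
3 →τ 3 →σ 2

σ∘τ = [1 3 2]


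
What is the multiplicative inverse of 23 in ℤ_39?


Use the extended Euclidean algorithm to write 1 = 23·s + 39·t; then s mod 39 is the inverse.
Euclidean algorithm:
  23 = 0·39 + 23
  39 = 1·23 + 16
  23 = 1·16 + 7
  16 = 2·7 + 2
  7 = 3·2 + 1
  2 = 2·1 + 0
gcd(23,39) = 1
Back-substitution gives: 23·(17) + 39·(-10) = 1
So 23⁻¹ ≡ 17 ≡ 17 (mod 39)
Check: 23 × 17 = 391 ≡ 1 (mod 39) ✓

23⁻¹ ≡ 17 (mod 39)


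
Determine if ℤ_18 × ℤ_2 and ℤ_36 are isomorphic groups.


Comparing ℤ_18 × ℤ_2 and ℤ_36:
gcd(18,2) = 2 ≠ 1. Max element order in ℤ_18×ℤ_2 is lcm(18,2) = 18 < 36, so it has no element of order 36

No, ℤ_18 × ℤ_2 ≇ ℤ_36
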